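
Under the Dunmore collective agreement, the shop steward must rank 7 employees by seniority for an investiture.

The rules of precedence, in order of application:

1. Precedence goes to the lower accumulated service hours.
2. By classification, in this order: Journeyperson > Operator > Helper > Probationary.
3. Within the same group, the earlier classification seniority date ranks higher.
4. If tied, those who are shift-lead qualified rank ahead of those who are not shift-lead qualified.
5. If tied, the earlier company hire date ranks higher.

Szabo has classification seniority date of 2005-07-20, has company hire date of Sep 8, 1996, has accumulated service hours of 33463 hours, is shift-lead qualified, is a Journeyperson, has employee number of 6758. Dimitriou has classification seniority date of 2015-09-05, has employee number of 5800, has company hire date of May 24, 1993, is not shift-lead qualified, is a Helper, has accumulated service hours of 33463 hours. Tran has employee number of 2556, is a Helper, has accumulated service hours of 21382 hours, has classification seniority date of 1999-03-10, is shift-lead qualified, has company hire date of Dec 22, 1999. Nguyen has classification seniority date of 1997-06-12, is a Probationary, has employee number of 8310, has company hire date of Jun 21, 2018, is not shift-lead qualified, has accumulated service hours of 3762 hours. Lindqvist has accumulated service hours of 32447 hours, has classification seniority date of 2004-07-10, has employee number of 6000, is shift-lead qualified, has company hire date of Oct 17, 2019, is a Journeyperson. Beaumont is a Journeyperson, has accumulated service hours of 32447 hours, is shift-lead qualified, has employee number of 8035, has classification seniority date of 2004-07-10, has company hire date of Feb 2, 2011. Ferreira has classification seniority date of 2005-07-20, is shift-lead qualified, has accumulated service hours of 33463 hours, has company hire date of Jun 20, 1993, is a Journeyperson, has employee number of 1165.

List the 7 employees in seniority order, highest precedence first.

By accumulated service hours (lower first): Nguyen (3762 hours); then Tran (21382 hours); then Beaumont and Lindqvist (both 32447 hours); then Ferreira, Szabo and Dimitriou (each 33463 hours).
Beaumont and Lindqvist are each Journeyperson, so the next rule applies.
Beaumont and Lindqvist both have classification seniority date 2004-07-10, so the next rule applies.
Beaumont and Lindqvist are each shift-lead qualified, so the next rule applies.
Among Beaumont and Lindqvist, by company hire date (earlier first): Beaumont (Feb 2, 2011) before Lindqvist (Oct 17, 2019).
Among Ferreira, Szabo and Dimitriou, by classification: Ferreira and Szabo (Journeyperson) before Dimitriou (Helper).
Ferreira and Szabo both have classification seniority date 2005-07-20, so the next rule applies.
Ferreira and Szabo are each shift-lead qualified, so the next rule applies.
Among Ferreira and Szabo, by company hire date (earlier first): Ferreira (Jun 20, 1993) before Szabo (Sep 8, 1996).
Full order: Nguyen, Tran, Beaumont, Lindqvist, Ferreira, Szabo, Dimitriou.

Nguyen, Tran, Beaumont, Lindqvist, Ferreira, Szabo, Dimitriou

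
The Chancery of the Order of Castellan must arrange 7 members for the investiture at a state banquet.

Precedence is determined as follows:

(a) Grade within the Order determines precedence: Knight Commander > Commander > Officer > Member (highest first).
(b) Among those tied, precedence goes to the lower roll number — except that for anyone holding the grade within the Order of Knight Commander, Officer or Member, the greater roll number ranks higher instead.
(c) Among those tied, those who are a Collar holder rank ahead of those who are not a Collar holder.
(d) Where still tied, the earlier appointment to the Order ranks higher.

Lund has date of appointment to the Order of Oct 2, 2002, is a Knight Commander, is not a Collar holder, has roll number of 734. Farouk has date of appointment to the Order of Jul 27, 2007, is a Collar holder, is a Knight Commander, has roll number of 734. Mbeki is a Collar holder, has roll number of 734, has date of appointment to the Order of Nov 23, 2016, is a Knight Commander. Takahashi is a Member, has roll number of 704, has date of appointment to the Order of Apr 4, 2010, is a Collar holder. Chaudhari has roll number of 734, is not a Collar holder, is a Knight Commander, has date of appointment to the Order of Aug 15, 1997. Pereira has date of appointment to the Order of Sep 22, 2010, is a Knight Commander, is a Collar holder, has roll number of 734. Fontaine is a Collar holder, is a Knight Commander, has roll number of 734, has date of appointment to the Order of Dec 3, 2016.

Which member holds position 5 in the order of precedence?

By grade within the Order: Farouk, Pereira, Mbeki, Fontaine, Chaudhari and Lund (Knight Commander); then Takahashi (Member).
Farouk, Pereira, Mbeki, Fontaine, Chaudhari and Lund all have roll number 734, so the next rule applies.
Among Farouk, Pereira, Mbeki, Fontaine, Chaudhari and Lund, a Collar holder before not a Collar holder: Farouk, Pereira, Mbeki and Fontaine (a Collar holder) before Chaudhari and Lund (not a Collar holder).
Among Farouk, Pereira, Mbeki and Fontaine, by date of appointment to the Order (earlier first): Farouk (Jul 27, 2007) before Pereira (Sep 22, 2010) before Mbeki (Nov 23, 2016) before Fontaine (Dec 3, 2016).
Among Chaudhari and Lund, by date of appointment to the Order (earlier first): Chaudhari (Aug 15, 1997) before Lund (Oct 2, 2002).
Order: Farouk, Pereira, Mbeki, Fontaine, Chaudhari, Lund, Takahashi.

Chaudhari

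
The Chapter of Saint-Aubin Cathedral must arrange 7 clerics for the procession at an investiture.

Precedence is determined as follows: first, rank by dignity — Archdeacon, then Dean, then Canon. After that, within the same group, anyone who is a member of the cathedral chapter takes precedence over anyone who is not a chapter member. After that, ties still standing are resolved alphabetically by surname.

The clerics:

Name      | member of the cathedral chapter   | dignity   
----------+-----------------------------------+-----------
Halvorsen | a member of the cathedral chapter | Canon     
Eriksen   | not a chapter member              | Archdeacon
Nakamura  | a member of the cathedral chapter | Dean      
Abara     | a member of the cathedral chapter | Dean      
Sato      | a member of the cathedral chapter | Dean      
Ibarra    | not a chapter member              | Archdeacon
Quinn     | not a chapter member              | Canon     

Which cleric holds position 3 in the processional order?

By dignity: Eriksen and Ibarra (Archdeacon); then Abara, Nakamura and Sato (Dean); then Halvorsen and Quinn (Canon).
Eriksen and Ibarra are each not a chapter member, so the next rule applies.
Among Eriksen and Ibarra, alphabetically by surname: Eriksen before Ibarra.
Abara, Nakamura and Sato are each a member of the cathedral chapter, so the next rule applies.
Among Abara, Nakamura and Sato, alphabetically by surname: Abara before Nakamura before Sato.
Among Halvorsen and Quinn, a member of the cathedral chapter before not a chapter member: Halvorsen (a member of the cathedral chapter) before Quinn (not a chapter member).
Order: Eriksen, Ibarra, Abara, Nakamura, Sato, Halvorsen, Quinn.

Abara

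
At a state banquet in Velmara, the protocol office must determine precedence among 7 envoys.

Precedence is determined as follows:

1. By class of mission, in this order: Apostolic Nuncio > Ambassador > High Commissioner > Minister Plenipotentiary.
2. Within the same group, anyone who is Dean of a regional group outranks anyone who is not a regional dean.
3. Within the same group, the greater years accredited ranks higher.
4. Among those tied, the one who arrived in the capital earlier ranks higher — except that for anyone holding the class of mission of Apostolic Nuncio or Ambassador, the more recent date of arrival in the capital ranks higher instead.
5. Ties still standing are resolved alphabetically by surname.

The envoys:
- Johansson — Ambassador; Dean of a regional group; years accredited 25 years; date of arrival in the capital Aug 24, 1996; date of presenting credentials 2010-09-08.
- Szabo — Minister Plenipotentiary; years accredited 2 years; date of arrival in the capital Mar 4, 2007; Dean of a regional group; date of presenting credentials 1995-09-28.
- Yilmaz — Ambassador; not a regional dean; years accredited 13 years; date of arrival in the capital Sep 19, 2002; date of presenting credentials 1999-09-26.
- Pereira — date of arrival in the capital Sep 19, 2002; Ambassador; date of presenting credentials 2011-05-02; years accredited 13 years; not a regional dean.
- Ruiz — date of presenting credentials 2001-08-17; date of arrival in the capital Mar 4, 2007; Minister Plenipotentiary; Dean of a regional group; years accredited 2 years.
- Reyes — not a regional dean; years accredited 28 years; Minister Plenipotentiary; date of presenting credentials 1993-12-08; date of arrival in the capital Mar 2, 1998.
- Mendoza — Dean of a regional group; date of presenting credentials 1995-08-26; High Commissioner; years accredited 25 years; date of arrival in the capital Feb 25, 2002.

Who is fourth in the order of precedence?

Mendoza

By class of mission: Johansson, Pereira and Yilmaz (Ambassador); then Mendoza (High Commissioner); then Ruiz, Szabo and Reyes (Minister Plenipotentiary).
Among Johansson, Pereira and Yilmaz, Dean of a regional group before not a regional dean: Johansson (Dean of a regional group) before Pereira and Yilmaz (not a regional dean).
Pereira and Yilmaz both have years accredited 13 years, so the next rule applies.
Pereira and Yilmaz both have date of arrival in the capital Sep 19, 2002, so the next rule applies.
Among Pereira and Yilmaz, alphabetically by surname: Pereira before Yilmaz.
Among Ruiz, Szabo and Reyes, Dean of a regional group before not a regional dean: Ruiz and Szabo (Dean of a regional group) before Reyes (not a regional dean).
Ruiz and Szabo both have years accredited 2 years, so the next rule applies.
Ruiz and Szabo both have date of arrival in the capital Mar 4, 2007, so the next rule applies.
Among Ruiz and Szabo, alphabetically by surname: Ruiz before Szabo.
Order: Johansson, Pereira, Yilmaz, Mendoza, Ruiz, Szabo, Reyes.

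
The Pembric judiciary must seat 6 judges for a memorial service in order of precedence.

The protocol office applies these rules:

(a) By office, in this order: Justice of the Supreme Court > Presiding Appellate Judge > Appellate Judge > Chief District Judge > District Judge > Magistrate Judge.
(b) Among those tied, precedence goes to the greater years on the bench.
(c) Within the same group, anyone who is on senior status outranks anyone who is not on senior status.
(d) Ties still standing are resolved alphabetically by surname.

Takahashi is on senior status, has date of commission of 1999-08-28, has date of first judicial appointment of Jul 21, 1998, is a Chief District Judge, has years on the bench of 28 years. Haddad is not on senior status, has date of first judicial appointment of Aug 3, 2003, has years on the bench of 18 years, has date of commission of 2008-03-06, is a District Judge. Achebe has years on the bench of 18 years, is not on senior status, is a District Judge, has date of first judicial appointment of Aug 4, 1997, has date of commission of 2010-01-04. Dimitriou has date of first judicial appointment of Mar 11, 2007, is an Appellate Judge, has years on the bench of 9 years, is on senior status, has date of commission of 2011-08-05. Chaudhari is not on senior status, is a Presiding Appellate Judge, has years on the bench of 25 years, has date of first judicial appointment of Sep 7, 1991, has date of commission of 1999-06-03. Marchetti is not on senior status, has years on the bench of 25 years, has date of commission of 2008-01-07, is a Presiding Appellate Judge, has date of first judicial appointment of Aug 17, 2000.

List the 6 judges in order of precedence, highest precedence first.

By office: Chaudhari and Marchetti (Presiding Appellate Judge); then Dimitriou (Appellate Judge); then Takahashi (Chief District Judge); then Achebe and Haddad (District Judge).
Chaudhari and Marchetti both have years on the bench 25 years, so the next rule applies.
Chaudhari and Marchetti are each not on senior status, so the next rule applies.
Among Chaudhari and Marchetti, alphabetically by surname: Chaudhari before Marchetti.
Achebe and Haddad both have years on the bench 18 years, so the next rule applies.
Achebe and Haddad are each not on senior status, so the next rule applies.
Among Achebe and Haddad, alphabetically by surname: Achebe before Haddad.
Full order: Chaudhari, Marchetti, Dimitriou, Takahashi, Achebe, Haddad.

Chaudhari, Marchetti, Dimitriou, Takahashi, Achebe, Haddad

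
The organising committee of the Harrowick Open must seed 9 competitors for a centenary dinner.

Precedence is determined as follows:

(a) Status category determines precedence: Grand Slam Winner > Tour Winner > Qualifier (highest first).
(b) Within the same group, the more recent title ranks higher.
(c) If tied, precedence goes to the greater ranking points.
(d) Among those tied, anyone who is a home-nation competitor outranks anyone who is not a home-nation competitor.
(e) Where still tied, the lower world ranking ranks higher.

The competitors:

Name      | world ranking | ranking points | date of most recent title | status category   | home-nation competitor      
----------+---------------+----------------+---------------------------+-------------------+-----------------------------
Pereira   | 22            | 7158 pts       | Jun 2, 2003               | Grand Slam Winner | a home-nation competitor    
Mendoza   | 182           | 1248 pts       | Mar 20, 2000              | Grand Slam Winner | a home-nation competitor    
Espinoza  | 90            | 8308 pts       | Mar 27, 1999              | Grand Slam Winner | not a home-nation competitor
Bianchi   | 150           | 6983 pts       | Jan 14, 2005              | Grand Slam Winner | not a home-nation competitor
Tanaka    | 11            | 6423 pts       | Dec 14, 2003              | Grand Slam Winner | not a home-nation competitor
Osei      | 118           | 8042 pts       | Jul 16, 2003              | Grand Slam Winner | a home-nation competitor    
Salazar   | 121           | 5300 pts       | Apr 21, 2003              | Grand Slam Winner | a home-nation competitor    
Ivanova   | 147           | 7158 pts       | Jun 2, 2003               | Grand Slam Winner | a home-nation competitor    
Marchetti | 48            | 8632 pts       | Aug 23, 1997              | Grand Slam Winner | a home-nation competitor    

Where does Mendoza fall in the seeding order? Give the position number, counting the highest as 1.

7

By status category: Bianchi, Tanaka, Osei, Pereira, Ivanova, Salazar, Mendoza, Espinoza and Marchetti (Grand Slam Winner).
Among Bianchi, Tanaka, Osei, Pereira, Ivanova, Salazar, Mendoza, Espinoza and Marchetti, by date of most recent title (later first): Bianchi (Jan 14, 2005) before Tanaka (Dec 14, 2003) before Osei (Jul 16, 2003) before Pereira and Ivanova (Jun 2, 2003) before Salazar (Apr 21, 2003) before Mendoza (Mar 20, 2000) before Espinoza (Mar 27, 1999) before Marchetti (Aug 23, 1997).
Pereira and Ivanova both have ranking points 7158 pts, so the next rule applies.
Pereira and Ivanova are each a home-nation competitor, so the next rule applies.
Among Pereira and Ivanova, by world ranking (lower first): Pereira (22) before Ivanova (147).
Order: Bianchi, Tanaka, Osei, Pereira, Ivanova, Salazar, Mendoza, Espinoza, Marchetti. So position 7.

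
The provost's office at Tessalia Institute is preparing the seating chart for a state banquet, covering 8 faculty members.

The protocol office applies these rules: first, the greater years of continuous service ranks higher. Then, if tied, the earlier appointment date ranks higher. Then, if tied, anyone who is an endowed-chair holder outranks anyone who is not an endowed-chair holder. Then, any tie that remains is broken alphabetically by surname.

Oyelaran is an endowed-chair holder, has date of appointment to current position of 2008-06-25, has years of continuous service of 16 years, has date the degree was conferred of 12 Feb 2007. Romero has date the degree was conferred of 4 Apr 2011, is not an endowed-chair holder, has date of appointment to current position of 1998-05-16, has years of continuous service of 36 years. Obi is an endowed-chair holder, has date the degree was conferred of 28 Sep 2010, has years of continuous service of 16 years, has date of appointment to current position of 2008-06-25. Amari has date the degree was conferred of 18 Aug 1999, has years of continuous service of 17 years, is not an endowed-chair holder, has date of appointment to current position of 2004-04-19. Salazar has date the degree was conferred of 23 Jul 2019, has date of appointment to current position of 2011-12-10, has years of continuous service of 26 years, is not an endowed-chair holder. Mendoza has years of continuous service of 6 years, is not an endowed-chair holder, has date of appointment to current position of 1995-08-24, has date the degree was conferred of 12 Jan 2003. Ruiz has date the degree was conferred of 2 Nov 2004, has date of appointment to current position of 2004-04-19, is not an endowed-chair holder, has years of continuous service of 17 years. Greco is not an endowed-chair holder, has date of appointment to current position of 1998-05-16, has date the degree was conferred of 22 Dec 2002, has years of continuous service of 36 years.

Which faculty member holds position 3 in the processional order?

Salazar

By years of continuous service (higher first): Greco and Romero (both 36 years); then Salazar (26 years); then Amari and Ruiz (both 17 years); then Obi and Oyelaran (both 16 years); then Mendoza (6 years).
Greco and Romero both have date of appointment to current position 1998-05-16, so the next rule applies.
Greco and Romero are each not an endowed-chair holder, so the next rule applies.
Among Greco and Romero, alphabetically by surname: Greco before Romero.
Amari and Ruiz both have date of appointment to current position 2004-04-19, so the next rule applies.
Amari and Ruiz are each not an endowed-chair holder, so the next rule applies.
Among Amari and Ruiz, alphabetically by surname: Amari before Ruiz.
Obi and Oyelaran both have date of appointment to current position 2008-06-25, so the next rule applies.
Obi and Oyelaran are each an endowed-chair holder, so the next rule applies.
Among Obi and Oyelaran, alphabetically by surname: Obi before Oyelaran.
Order: Greco, Romero, Salazar, Amari, Ruiz, Obi, Oyelaran, Mendoza.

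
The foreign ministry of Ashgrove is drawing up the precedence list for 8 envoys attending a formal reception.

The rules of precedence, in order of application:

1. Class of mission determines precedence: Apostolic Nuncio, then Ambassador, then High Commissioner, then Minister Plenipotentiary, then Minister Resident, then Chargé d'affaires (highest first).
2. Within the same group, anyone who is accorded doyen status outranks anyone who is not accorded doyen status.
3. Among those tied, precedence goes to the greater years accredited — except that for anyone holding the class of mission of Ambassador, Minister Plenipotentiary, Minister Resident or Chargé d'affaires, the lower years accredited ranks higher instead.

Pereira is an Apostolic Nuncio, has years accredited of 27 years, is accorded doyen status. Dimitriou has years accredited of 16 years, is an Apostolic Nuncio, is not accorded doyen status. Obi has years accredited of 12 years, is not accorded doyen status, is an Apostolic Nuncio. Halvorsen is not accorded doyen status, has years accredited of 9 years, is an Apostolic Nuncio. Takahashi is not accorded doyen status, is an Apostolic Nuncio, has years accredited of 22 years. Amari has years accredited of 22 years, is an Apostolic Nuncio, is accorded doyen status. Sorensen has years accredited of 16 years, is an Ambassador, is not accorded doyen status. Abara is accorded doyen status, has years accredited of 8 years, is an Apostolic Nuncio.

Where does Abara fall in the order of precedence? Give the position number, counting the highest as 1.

By class of mission: Pereira, Amari, Abara, Takahashi, Dimitriou, Obi and Halvorsen (Apostolic Nuncio); then Sorensen (Ambassador).
Among Pereira, Amari, Abara, Takahashi, Dimitriou, Obi and Halvorsen, accorded doyen status before not accorded doyen status: Pereira, Amari and Abara (accorded doyen status) before Takahashi, Dimitriou, Obi and Halvorsen (not accorded doyen status).
Among Pereira, Amari and Abara, by years accredited (higher first): Pereira (27 years) before Amari (22 years) before Abara (8 years).
Among Takahashi, Dimitriou, Obi and Halvorsen, by years accredited (higher first): Takahashi (22 years) before Dimitriou (16 years) before Obi (12 years) before Halvorsen (9 years).
Order: Pereira, Amari, Abara, Takahashi, Dimitriou, Obi, Halvorsen, Sorensen. So position 3.

3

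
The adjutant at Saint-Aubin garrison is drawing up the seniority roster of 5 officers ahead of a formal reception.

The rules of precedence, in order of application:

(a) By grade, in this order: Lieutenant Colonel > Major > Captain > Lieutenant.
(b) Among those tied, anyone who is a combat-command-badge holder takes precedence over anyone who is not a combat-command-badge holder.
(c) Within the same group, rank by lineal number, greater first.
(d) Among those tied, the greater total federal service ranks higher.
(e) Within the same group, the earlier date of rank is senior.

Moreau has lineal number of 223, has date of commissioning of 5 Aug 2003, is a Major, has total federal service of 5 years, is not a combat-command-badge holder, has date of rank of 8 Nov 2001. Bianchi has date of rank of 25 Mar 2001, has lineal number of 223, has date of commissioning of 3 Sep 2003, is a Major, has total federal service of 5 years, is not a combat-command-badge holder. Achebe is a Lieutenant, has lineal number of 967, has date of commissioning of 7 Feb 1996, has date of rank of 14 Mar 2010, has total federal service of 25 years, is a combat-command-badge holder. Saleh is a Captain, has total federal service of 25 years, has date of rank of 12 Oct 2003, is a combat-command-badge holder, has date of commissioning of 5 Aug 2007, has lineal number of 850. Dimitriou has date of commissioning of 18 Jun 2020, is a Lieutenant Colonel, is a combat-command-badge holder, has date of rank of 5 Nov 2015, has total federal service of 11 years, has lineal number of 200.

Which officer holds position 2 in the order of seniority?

By grade: Dimitriou (Lieutenant Colonel); then Bianchi and Moreau (Major); then Saleh (Captain); then Achebe (Lieutenant).
Bianchi and Moreau are each not a combat-command-badge holder, so the next rule applies.
Bianchi and Moreau both have lineal number 223, so the next rule applies.
Bianchi and Moreau both have total federal service 5 years, so the next rule applies.
Among Bianchi and Moreau, by date of rank (earlier first): Bianchi (25 Mar 2001) before Moreau (8 Nov 2001).
Order: Dimitriou, Bianchi, Moreau, Saleh, Achebe.

Bianchi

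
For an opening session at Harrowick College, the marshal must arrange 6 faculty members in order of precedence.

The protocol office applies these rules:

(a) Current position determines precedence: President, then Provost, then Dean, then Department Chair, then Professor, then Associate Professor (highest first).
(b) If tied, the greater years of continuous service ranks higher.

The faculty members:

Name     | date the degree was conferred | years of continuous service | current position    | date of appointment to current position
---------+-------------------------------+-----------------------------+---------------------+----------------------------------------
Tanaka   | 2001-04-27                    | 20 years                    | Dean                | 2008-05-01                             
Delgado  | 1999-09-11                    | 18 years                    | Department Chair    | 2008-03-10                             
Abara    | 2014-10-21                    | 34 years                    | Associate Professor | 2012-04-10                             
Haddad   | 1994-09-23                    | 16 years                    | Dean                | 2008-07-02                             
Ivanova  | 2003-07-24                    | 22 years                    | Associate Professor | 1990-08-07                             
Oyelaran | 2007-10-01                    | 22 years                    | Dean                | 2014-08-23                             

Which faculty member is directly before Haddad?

By current position: Oyelaran, Tanaka and Haddad (Dean); then Delgado (Department Chair); then Abara and Ivanova (Associate Professor).
Among Oyelaran, Tanaka and Haddad, by years of continuous service (higher first): Oyelaran (22 years) before Tanaka (20 years) before Haddad (16 years).
Among Abara and Ivanova, by years of continuous service (higher first): Abara (34 years) before Ivanova (22 years).
Order: Oyelaran, Tanaka, Haddad, Delgado, Abara, Ivanova.

Tanaka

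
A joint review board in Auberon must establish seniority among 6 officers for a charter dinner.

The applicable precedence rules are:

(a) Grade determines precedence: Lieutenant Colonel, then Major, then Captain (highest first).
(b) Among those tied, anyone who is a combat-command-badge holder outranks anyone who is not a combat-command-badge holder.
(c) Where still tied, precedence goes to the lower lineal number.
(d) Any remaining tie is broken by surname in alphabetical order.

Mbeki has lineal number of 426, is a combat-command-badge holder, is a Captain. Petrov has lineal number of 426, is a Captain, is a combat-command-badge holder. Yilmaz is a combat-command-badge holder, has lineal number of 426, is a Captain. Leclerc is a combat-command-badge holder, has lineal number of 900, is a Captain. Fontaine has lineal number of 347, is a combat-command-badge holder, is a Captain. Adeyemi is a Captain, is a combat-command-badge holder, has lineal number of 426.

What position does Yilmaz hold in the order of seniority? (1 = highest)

By grade: Fontaine, Adeyemi, Mbeki, Petrov, Yilmaz and Leclerc (Captain).
Fontaine, Adeyemi, Mbeki, Petrov, Yilmaz and Leclerc are each a combat-command-badge holder, so the next rule applies.
Among Fontaine, Adeyemi, Mbeki, Petrov, Yilmaz and Leclerc, by lineal number (lower first): Fontaine (347) before Adeyemi, Mbeki, Petrov and Yilmaz (426) before Leclerc (900).
Among Adeyemi, Mbeki, Petrov and Yilmaz, alphabetically by surname: Adeyemi before Mbeki before Petrov before Yilmaz.
Order: Fontaine, Adeyemi, Mbeki, Petrov, Yilmaz, Leclerc. So position 5.

5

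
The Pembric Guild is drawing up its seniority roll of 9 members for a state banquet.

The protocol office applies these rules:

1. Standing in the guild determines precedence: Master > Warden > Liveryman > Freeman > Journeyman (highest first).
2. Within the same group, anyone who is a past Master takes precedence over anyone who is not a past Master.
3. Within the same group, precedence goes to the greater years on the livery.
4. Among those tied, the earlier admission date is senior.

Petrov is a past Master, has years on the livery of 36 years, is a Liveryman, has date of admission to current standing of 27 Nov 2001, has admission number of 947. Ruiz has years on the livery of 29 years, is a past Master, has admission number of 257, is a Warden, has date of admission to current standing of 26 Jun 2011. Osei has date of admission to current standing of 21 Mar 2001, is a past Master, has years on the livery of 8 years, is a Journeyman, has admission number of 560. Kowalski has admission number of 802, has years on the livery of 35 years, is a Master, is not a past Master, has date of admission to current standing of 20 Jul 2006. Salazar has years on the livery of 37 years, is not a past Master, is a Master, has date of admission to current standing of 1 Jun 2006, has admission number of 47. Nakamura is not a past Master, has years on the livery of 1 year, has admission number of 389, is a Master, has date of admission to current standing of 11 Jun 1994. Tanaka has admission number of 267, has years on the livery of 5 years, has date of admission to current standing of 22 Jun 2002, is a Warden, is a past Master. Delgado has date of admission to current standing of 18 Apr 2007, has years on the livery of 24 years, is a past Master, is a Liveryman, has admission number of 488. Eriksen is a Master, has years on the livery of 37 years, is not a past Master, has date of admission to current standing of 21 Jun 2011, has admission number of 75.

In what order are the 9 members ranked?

Salazar, Eriksen, Kowalski, Nakamura, Ruiz, Tanaka, Petrov, Delgado, Osei

By standing in the guild: Salazar, Eriksen, Kowalski and Nakamura (Master); then Ruiz and Tanaka (Warden); then Petrov and Delgado (Liveryman); then Osei (Journeyman).
Salazar, Eriksen, Kowalski and Nakamura are each not a past Master, so the next rule applies.
Among Salazar, Eriksen, Kowalski and Nakamura, by years on the livery (higher first): Salazar and Eriksen (37 years) before Kowalski (35 years) before Nakamura (1 year).
Among Salazar and Eriksen, by date of admission to current standing (earlier first): Salazar (1 Jun 2006) before Eriksen (21 Jun 2011).
Ruiz and Tanaka are each a past Master, so the next rule applies.
Among Ruiz and Tanaka, by years on the livery (higher first): Ruiz (29 years) before Tanaka (5 years).
Petrov and Delgado are each a past Master, so the next rule applies.
Among Petrov and Delgado, by years on the livery (higher first): Petrov (36 years) before Delgado (24 years).
Full order: Salazar, Eriksen, Kowalski, Nakamura, Ruiz, Tanaka, Petrov, Delgado, Osei.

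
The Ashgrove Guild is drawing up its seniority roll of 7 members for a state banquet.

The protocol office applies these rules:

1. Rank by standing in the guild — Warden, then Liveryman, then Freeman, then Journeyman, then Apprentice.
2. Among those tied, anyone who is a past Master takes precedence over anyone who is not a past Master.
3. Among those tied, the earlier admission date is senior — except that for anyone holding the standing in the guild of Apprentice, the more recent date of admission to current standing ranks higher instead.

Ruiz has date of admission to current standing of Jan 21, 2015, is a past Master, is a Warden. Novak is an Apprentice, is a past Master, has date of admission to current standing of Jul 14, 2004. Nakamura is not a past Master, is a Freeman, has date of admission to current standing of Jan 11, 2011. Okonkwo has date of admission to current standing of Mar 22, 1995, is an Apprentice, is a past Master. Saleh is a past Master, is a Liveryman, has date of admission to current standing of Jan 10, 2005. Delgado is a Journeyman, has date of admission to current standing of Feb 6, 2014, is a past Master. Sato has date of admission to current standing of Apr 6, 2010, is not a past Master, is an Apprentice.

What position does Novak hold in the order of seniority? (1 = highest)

5

By standing in the guild: Ruiz (Warden); then Saleh (Liveryman); then Nakamura (Freeman); then Delgado (Journeyman); then Novak, Okonkwo and Sato (Apprentice).
Among Novak, Okonkwo and Sato, a past Master before not a past Master: Novak and Okonkwo (a past Master) before Sato (not a past Master).
Among Novak and Okonkwo, by date of admission to current standing (later first) (reversed rule for this group): Novak (Jul 14, 2004) before Okonkwo (Mar 22, 1995).
Order: Ruiz, Saleh, Nakamura, Delgado, Novak, Okonkwo, Sato. So position 5.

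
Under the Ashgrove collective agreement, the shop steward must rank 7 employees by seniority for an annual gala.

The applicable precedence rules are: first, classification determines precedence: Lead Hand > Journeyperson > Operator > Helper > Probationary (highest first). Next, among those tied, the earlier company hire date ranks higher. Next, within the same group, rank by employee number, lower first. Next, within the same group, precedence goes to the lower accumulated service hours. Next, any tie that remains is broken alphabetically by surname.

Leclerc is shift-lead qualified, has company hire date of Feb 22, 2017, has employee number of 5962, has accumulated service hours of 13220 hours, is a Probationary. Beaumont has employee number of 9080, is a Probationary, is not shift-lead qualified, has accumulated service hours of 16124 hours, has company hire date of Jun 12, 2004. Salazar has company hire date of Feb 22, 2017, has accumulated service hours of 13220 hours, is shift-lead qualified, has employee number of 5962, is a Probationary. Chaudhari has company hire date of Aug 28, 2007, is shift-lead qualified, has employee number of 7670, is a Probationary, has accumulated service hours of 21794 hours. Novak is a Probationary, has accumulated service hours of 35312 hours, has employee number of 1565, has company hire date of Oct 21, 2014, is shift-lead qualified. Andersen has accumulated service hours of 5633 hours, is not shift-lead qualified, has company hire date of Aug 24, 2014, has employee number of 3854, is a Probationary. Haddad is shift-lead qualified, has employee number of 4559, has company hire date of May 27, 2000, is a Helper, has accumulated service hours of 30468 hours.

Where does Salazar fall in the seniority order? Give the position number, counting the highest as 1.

7

By classification: Haddad (Helper); then Beaumont, Chaudhari, Andersen, Novak, Leclerc and Salazar (Probationary).
Among Beaumont, Chaudhari, Andersen, Novak, Leclerc and Salazar, by company hire date (earlier first): Beaumont (Jun 12, 2004) before Chaudhari (Aug 28, 2007) before Andersen (Aug 24, 2014) before Novak (Oct 21, 2014) before Leclerc and Salazar (Feb 22, 2017).
Leclerc and Salazar both have employee number 5962, so the next rule applies.
Leclerc and Salazar both have accumulated service hours 13220 hours, so the next rule applies.
Among Leclerc and Salazar, alphabetically by surname: Leclerc before Salazar.
Order: Haddad, Beaumont, Chaudhari, Andersen, Novak, Leclerc, Salazar. So position 7.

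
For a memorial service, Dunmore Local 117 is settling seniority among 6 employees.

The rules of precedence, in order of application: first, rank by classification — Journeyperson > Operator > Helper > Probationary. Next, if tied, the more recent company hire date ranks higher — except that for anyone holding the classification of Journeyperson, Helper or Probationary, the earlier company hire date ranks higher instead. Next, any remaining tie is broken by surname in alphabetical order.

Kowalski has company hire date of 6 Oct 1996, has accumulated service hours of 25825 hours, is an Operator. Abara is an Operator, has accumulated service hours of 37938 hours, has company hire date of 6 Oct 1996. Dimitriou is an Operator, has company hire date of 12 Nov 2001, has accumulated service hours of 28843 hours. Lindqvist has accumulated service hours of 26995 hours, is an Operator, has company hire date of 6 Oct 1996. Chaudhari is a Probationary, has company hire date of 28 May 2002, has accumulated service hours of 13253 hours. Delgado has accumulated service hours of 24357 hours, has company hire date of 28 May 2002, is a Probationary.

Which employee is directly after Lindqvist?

By classification: Dimitriou, Abara, Kowalski and Lindqvist (Operator); then Chaudhari and Delgado (Probationary).
Among Dimitriou, Abara, Kowalski and Lindqvist, by company hire date (later first): Dimitriou (12 Nov 2001) before Abara, Kowalski and Lindqvist (6 Oct 1996).
Among Abara, Kowalski and Lindqvist, alphabetically by surname: Abara before Kowalski before Lindqvist.
Chaudhari and Delgado both have company hire date 28 May 2002, so the next rule applies.
Among Chaudhari and Delgado, alphabetically by surname: Chaudhari before Delgado.
Order: Dimitriou, Abara, Kowalski, Lindqvist, Chaudhari, Delgado.

Chaudhari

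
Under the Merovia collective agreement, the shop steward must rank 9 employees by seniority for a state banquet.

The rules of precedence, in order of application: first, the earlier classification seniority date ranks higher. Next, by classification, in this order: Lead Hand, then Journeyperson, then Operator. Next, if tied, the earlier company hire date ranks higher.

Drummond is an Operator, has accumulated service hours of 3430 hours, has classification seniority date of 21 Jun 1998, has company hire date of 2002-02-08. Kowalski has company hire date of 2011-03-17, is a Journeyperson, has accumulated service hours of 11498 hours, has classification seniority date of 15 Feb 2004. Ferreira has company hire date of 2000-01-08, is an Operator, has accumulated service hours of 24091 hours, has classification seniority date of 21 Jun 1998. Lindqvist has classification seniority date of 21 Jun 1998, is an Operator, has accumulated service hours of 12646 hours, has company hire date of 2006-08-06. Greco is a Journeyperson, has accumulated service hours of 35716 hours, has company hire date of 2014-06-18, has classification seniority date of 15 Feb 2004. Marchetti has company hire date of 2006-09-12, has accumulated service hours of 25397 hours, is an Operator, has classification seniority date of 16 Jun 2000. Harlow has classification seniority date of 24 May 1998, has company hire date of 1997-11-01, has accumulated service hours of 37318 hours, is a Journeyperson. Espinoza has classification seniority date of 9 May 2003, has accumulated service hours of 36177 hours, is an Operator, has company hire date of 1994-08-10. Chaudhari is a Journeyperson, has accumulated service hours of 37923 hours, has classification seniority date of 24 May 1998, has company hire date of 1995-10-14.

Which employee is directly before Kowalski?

Espinoza

By classification seniority date (earlier first): Chaudhari and Harlow (both 24 May 1998); then Ferreira, Drummond and Lindqvist (each 21 Jun 1998); then Marchetti (16 Jun 2000); then Espinoza (9 May 2003); then Kowalski and Greco (both 15 Feb 2004).
Chaudhari and Harlow are each Journeyperson, so the next rule applies.
Among Chaudhari and Harlow, by company hire date (earlier first): Chaudhari (1995-10-14) before Harlow (1997-11-01).
Ferreira, Drummond and Lindqvist are each Operator, so the next rule applies.
Among Ferreira, Drummond and Lindqvist, by company hire date (earlier first): Ferreira (2000-01-08) before Drummond (2002-02-08) before Lindqvist (2006-08-06).
Kowalski and Greco are each Journeyperson, so the next rule applies.
Among Kowalski and Greco, by company hire date (earlier first): Kowalski (2011-03-17) before Greco (2014-06-18).
Order: Chaudhari, Harlow, Ferreira, Drummond, Lindqvist, Marchetti, Espinoza, Kowalski, Greco.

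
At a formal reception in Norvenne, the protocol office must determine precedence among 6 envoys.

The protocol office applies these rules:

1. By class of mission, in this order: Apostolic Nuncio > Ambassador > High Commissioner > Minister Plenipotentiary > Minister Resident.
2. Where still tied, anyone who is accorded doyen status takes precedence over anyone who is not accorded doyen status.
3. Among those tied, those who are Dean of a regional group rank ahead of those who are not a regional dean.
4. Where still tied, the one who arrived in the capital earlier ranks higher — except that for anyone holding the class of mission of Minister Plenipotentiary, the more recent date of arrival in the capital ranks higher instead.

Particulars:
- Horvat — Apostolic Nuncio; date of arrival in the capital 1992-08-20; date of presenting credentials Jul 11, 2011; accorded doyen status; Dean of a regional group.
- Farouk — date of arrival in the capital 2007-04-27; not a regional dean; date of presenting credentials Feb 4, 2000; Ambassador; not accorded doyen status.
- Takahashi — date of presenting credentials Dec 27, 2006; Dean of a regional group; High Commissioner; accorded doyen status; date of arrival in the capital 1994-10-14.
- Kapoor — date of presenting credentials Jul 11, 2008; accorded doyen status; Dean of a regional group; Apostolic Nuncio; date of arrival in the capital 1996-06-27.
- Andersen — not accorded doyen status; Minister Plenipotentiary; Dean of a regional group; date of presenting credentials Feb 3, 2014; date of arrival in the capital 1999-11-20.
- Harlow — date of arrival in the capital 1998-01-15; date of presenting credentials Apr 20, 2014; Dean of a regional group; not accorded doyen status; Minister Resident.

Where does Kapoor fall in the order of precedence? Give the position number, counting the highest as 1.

2

By class of mission: Horvat and Kapoor (Apostolic Nuncio); then Farouk (Ambassador); then Takahashi (High Commissioner); then Andersen (Minister Plenipotentiary); then Harlow (Minister Resident).
Horvat and Kapoor are each accorded doyen status, so the next rule applies.
Horvat and Kapoor are each Dean of a regional group, so the next rule applies.
Among Horvat and Kapoor, by date of arrival in the capital (earlier first): Horvat (1992-08-20) before Kapoor (1996-06-27).
Order: Horvat, Kapoor, Farouk, Takahashi, Andersen, Harlow. So position 2.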